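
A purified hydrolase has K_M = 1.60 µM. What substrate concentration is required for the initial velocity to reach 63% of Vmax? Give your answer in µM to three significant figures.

2.72 µM

v/Vmax = [S]/(Km+[S]) = 0.63, so [S] = Km·0.63/(1 − 0.63) = 1.60 × 1.703.
[S] = 2.72 µM.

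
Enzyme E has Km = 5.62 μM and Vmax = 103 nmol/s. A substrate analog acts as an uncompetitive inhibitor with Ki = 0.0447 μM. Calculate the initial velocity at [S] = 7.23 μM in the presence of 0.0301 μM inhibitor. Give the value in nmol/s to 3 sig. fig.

42.0 nmol/s

With α = 1 + [I]/Ki = 1 + 0.0301/0.0447 = 1.673, the uncompetitive rate law is v = (Vmax/α)·[S] / (Km/α + [S]).
v = (103/1.673)×7.23 / (5.62/1.673 + 7.23) = 445.0/10.59 = 42.0 nmol/s.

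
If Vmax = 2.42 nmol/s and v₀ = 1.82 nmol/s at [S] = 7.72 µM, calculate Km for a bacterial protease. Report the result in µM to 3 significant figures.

From v = Vmax[S]/(Km+[S]), Km = [S](Vmax − v)/v.
Km = 7.72 × (2.42 − 1.82) / 1.82 = 4.632/1.82 = 2.55 µM.

2.55 µM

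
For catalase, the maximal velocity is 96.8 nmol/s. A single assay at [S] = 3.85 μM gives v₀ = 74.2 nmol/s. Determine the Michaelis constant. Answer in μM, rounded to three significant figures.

v/Vmax = 74.2/96.8 = 0.7665 = [S]/(Km+[S]).
So Km + [S] = [S]/0.7665 = 5.023 μM, giving Km = 5.023 − 3.85 = 1.17 μM.

1.17 μM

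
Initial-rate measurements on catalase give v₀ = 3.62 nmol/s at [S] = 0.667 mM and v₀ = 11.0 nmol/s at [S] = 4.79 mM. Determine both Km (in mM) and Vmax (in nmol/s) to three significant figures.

In reciprocal form, 1/v = (Km/Vmax)·(1/[S]) + 1/Vmax. The two points give (1/[S], 1/v) = (1.499, 0.2762) and (0.2088, 0.09091).
Slope = (0.2762 − 0.09091)/(1.499 − 0.2088) = 0.1436; intercept = 0.2762 − 0.1436×1.499 = 0.06093.
Vmax = 1/intercept = 16.4 nmol/s; Km = slope × Vmax = 0.1436 × 16.4 = 2.36 mM.

Km = 2.36 mM; Vmax = 16.4 nmol/s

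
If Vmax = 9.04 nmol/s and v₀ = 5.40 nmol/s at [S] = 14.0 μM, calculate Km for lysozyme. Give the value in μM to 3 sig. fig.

9.44 μM

v/Vmax = 5.40/9.04 = 0.5973 = [S]/(Km+[S]).
So Km + [S] = [S]/0.5973 = 23.44 μM, giving Km = 23.44 − 14.0 = 9.44 μM.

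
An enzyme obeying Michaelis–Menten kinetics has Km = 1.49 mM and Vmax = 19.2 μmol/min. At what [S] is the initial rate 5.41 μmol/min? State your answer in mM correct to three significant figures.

0.585 mM

The required fractional saturation is v/Vmax = 5.41/19.2 = 0.2818.
Then [S]/(Km+[S]) = 0.2818 ⇒ [S] = 1.49 × 0.2818/(1 − 0.2818) = 0.585 mM.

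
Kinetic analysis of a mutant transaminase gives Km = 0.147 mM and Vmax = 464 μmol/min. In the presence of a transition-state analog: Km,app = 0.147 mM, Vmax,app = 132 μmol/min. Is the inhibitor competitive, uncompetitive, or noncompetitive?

noncompetitive

Vmax decreases (464 → 132 μmol/min) while Km is unchanged — pure noncompetitive inhibition.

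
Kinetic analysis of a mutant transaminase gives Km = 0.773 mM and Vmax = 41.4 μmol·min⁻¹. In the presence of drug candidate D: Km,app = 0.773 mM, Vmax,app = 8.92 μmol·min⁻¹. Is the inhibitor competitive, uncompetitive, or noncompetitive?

noncompetitive

Vmax decreases (41.4 → 8.92 μmol·min⁻¹) while Km is unchanged — pure noncompetitive inhibition.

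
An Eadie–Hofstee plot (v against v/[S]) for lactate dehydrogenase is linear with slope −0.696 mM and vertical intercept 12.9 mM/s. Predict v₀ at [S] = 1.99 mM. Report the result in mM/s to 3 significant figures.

9.56 mM/s

In the Eadie–Hofstee form v = Vmax − Km·(v/[S]), the slope is −Km and the intercept is Vmax, so Km = 0.696 mM and Vmax = 12.9 mM/s.
v = 12.9 × 1.99/(0.696 + 1.99) = 9.56 mM/s.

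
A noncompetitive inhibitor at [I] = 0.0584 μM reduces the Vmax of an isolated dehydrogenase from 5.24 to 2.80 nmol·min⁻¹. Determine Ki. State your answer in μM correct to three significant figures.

0.0670 μM

Noncompetitive: Vmax,app = Vmax/α with α = 1 + [I]/Ki.
α = Vmax/Vmax,app = 5.24/2.80 = 1.871.
Ki = [I]/(α − 1) = 0.0584/0.8714 = 0.0670 μM.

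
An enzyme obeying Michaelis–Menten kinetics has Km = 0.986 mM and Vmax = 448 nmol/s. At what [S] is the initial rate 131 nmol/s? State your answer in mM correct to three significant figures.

The required fractional saturation is v/Vmax = 131/448 = 0.2924.
Then [S]/(Km+[S]) = 0.2924 ⇒ [S] = 0.986 × 0.2924/(1 − 0.2924) = 0.407 mM.

0.407 mM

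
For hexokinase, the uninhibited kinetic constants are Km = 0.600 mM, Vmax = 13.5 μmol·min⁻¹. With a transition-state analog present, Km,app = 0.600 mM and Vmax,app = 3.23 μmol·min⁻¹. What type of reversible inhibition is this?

noncompetitive

Vmax decreases (13.5 → 3.23 μmol·min⁻¹) while Km is unchanged — pure noncompetitive inhibition.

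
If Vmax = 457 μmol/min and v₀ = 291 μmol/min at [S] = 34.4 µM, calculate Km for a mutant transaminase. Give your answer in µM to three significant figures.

19.6 µM

From v = Vmax[S]/(Km+[S]), Km = [S](Vmax − v)/v.
Km = 34.4 × (457 − 291) / 291 = 5710/291 = 19.6 µM.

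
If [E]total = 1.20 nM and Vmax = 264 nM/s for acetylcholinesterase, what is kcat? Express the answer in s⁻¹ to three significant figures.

kcat = Vmax/[E]total = 264 nM/s / 1.20 nM = 220 s⁻¹.

220 s⁻¹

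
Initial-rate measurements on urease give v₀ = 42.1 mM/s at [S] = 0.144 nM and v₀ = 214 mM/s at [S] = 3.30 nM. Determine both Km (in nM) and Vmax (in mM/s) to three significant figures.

From v = Vmax[S]/(Km+[S]), each point gives Vmax = v(Km+[S])/[S].
Equating: 42.1(Km+0.144)/0.144 = 214(Km+3.30)/3.30.
292.4·Km + 42.1 = 64.85·Km + 214, so (292.4 − 64.85)·Km = 214 − 42.1.
Km = 171.9/227.5 = 0.756 nM; then Vmax = 42.1(0.756+0.144)/0.144 = 263 mM/s.

Km = 0.756 nM; Vmax = 263 mM/s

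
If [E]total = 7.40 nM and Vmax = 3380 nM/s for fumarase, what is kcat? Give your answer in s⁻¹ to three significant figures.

457 s⁻¹

kcat = Vmax/[E]total = 3380 nM/s / 7.40 nM = 457 s⁻¹.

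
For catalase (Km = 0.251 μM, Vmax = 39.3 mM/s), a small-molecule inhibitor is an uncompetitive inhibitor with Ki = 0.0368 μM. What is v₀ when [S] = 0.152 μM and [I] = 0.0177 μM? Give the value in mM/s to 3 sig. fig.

α = 1 + [I]/Ki = 1 + 0.0177/0.0368 = 1.481.
For an uncompetitive inhibitor, both parameters are divided by α, giving Vmax/α and Km/α: Km,app = 0.169 μM, Vmax,app = 26.5 mM/s.
v = Vmax,app·[S]/(Km,app + [S]) = 26.5 × 0.152/(0.169 + 0.152) = 12.5 mM/s.

12.5 mM/s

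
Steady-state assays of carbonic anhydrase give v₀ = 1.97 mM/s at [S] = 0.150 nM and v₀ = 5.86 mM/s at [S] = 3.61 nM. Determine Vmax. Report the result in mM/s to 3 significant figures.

6.41 mM/s

From v = Vmax[S]/(Km+[S]), each point gives Vmax = v(Km+[S])/[S].
Equating: 1.97(Km+0.150)/0.150 = 5.86(Km+3.61)/3.61.
13.13·Km + 1.97 = 1.623·Km + 5.86, so (13.13 − 1.623)·Km = 5.86 − 1.97.
Km = 3.890/11.51 = 0.338 nM; then Vmax = 1.97(0.338+0.150)/0.150 = 6.41 mM/s.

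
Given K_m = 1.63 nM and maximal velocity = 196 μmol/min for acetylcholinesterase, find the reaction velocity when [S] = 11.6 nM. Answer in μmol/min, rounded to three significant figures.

[S]/(Km+[S]) = 11.6/13.23 = 0.8768, the fractional saturation.
v = 0.8768 × Vmax = 0.8768 × 196 = 172 μmol/min.

172 μmol/min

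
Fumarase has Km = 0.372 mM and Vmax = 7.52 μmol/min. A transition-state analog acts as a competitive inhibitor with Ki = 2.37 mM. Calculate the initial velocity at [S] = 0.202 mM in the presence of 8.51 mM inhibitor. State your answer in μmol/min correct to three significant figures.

0.795 μmol/min

α = 1 + [I]/Ki = 1 + 8.51/2.37 = 4.591.
For a competitive inhibitor, Vmax is unchanged and the apparent Km becomes α·Km: Km,app = 1.71 mM, Vmax,app = 7.52 μmol/min.
v = Vmax,app·[S]/(Km,app + [S]) = 7.52 × 0.202/(1.71 + 0.202) = 0.795 μmol/min.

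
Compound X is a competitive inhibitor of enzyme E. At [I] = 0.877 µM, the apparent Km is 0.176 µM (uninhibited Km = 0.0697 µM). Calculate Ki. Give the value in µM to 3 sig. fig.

0.575 µM

Competitive: Km,app = α·Km with α = 1 + [I]/Ki.
α = Km,app/Km = 0.176/0.0697 = 2.525.
Ki = [I]/(α − 1) = 0.877/1.525 = 0.575 µM.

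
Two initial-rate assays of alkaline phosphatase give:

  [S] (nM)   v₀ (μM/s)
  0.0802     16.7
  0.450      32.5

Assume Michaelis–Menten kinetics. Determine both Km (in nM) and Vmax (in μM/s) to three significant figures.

Km = 0.116 nM; Vmax = 40.9 μM/s

In reciprocal form, 1/v = (Km/Vmax)·(1/[S]) + 1/Vmax. The two points give (1/[S], 1/v) = (12.47, 0.05988) and (2.222, 0.03077).
Slope = (0.05988 − 0.03077)/(12.47 − 2.222) = 0.002841; intercept = 0.05988 − 0.002841×12.47 = 0.02446.
Vmax = 1/intercept = 40.9 μM/s; Km = slope × Vmax = 0.002841 × 40.9 = 0.116 nM.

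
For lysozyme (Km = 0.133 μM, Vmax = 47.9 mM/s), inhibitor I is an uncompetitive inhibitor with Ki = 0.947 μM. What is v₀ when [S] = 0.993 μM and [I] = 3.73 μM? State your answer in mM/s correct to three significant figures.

9.44 mM/s

With α = 1 + [I]/Ki = 1 + 3.73/0.947 = 4.939, the uncompetitive rate law is v = (Vmax/α)·[S] / (Km/α + [S]).
v = (47.9/4.939)×0.993 / (0.133/4.939 + 0.993) = 9.631/1.020 = 9.44 mM/s.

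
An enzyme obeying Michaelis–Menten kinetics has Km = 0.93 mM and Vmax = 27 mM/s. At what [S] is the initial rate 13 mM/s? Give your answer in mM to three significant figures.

0.864 mM

Rearranging v = Vmax[S]/(Km+[S]) gives [S] = Km·v/(Vmax − v).
[S] = 0.93 × 13 / (27 − 13) = 12.09/14.00 = 0.864 mM.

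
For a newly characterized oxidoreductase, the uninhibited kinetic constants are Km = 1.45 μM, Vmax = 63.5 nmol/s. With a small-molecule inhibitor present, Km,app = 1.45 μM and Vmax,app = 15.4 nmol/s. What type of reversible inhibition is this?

noncompetitive

Vmax decreases (63.5 → 15.4 nmol/s) while Km is unchanged — pure noncompetitive inhibition.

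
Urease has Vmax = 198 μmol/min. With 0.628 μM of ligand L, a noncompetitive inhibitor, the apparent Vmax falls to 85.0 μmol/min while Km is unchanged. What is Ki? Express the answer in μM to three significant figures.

Noncompetitive: Vmax,app = Vmax/α with α = 1 + [I]/Ki.
α = Vmax/Vmax,app = 198/85.0 = 2.329.
Since α = 1 + [I]/Ki, [I]/Ki = 2.329 − 1 = 1.329 and Ki = 0.628/1.329 = 0.472 μM.

0.472 μM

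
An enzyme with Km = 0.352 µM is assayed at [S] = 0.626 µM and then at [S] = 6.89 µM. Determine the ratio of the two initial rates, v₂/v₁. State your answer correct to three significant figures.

1.49

Since Vmax cancels, v₂/v₁ = [S]₂(Km+[S]₁) / [S]₁(Km+[S]₂).
= 6.89×(0.352+0.626) / (0.626×(0.352+6.89)) = 6.738/4.533 = 1.49.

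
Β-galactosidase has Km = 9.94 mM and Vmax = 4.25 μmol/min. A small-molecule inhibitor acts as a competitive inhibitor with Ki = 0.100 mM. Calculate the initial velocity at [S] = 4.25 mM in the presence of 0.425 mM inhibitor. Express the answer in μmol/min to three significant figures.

0.320 μmol/min

α = 1 + [I]/Ki = 1 + 0.425/0.100 = 5.250.
For a competitive inhibitor, Vmax is unchanged and the apparent Km becomes α·Km: Km,app = 52.2 mM, Vmax,app = 4.25 μmol/min.
v = Vmax,app·[S]/(Km,app + [S]) = 4.25 × 4.25/(52.2 + 4.25) = 0.320 μmol/min.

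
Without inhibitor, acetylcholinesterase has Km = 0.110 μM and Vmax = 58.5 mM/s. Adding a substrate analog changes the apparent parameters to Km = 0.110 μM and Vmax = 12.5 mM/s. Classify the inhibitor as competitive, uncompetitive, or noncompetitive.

Vmax decreases (58.5 → 12.5 mM/s) while Km is unchanged — pure noncompetitive inhibition.

noncompetitive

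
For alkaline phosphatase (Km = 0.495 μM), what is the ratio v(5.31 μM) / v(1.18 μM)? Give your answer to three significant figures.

1.30

The fractional saturations are [S]/(Km+[S]) = 1.18/1.675 = 0.7045 and 5.31/5.805 = 0.9147.
v₂/v₁ is just their ratio: 0.9147/0.7045 = 1.30.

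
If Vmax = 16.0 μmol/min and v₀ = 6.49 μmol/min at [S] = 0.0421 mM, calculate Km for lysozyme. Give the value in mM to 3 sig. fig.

0.0617 mM

From v = Vmax[S]/(Km+[S]), Km = [S](Vmax − v)/v.
Km = 0.0421 × (16.0 − 6.49) / 6.49 = 0.4004/6.49 = 0.0617 mM.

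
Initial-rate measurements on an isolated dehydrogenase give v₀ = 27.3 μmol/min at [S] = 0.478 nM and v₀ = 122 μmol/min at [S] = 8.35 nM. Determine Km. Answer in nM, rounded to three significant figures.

2.23 nM

In reciprocal form, 1/v = (Km/Vmax)·(1/[S]) + 1/Vmax. The two points give (1/[S], 1/v) = (2.092, 0.03663) and (0.1198, 0.008197).
Slope = (0.03663 − 0.008197)/(2.092 − 0.1198) = 0.01442; intercept = 0.03663 − 0.01442×2.092 = 0.006470.
Vmax = 1/intercept = 155 μmol/min; Km = slope × Vmax = 0.01442 × 155 = 2.23 nM.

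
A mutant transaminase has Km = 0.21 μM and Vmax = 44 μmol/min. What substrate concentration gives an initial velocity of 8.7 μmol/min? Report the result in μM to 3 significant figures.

0.0518 μM

The required fractional saturation is v/Vmax = 8.7/44 = 0.1977.
Then [S]/(Km+[S]) = 0.1977 ⇒ [S] = 0.21 × 0.1977/(1 − 0.1977) = 0.0518 μM.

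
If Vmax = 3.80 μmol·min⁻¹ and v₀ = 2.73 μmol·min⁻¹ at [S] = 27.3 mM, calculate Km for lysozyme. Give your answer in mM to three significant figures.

10.7 mM

v/Vmax = 2.73/3.80 = 0.7184 = [S]/(Km+[S]).
So Km + [S] = [S]/0.7184 = 38.00 mM, giving Km = 38.00 − 27.3 = 10.7 mM.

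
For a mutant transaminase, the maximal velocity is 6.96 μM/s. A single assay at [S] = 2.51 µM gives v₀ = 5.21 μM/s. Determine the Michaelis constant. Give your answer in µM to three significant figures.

v/Vmax = 5.21/6.96 = 0.7486 = [S]/(Km+[S]).
So Km + [S] = [S]/0.7486 = 3.353 µM, giving Km = 3.353 − 2.51 = 0.843 µM.

0.843 µM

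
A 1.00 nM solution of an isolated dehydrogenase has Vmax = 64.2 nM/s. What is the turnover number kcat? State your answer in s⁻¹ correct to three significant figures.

64.2 s⁻¹

kcat = Vmax/[E]total = 64.2 nM/s / 1.00 nM = 64.2 s⁻¹.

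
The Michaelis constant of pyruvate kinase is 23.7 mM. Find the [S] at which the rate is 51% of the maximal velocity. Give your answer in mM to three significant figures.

24.7 mM

v/Vmax = [S]/(Km+[S]) = 0.51, so [S] = Km·0.51/(1 − 0.51) = 23.7 × 1.041.
[S] = 24.7 mM.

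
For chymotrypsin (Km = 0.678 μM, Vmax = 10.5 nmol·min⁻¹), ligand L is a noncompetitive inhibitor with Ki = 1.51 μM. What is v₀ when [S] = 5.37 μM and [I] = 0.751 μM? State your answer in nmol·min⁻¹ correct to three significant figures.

6.23 nmol·min⁻¹

With α = 1 + [I]/Ki = 1 + 0.751/1.51 = 1.497, the noncompetitive rate law is v = (Vmax/α)·[S] / (Km + [S]).
v = (10.5/1.497)×5.37 / (0.678 + 5.37) = 37.66/6.048 = 6.23 nmol·min⁻¹.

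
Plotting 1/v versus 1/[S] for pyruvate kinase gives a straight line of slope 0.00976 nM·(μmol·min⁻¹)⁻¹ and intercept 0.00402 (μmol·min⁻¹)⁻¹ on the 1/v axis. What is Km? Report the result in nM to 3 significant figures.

2.43 nM

y-intercept = 1/Vmax ⇒ Vmax = 249 μmol·min⁻¹; slope = Km/Vmax ⇒ Km = slope × Vmax.
Km = 0.00976 × 249 = 2.43 nM.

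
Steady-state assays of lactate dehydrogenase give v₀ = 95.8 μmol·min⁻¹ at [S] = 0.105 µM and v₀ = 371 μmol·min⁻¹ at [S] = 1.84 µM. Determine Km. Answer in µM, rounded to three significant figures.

0.387 µM

In reciprocal form, 1/v = (Km/Vmax)·(1/[S]) + 1/Vmax. The two points give (1/[S], 1/v) = (9.524, 0.01044) and (0.5435, 0.002695).
Slope = (0.01044 − 0.002695)/(9.524 − 0.5435) = 0.0008622; intercept = 0.01044 − 0.0008622×9.524 = 0.002227.
Vmax = 1/intercept = 449 μmol·min⁻¹; Km = slope × Vmax = 0.0008622 × 449 = 0.387 µM.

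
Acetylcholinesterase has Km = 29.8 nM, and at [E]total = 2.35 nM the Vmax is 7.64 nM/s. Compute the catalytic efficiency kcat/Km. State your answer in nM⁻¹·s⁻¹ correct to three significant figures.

0.109 nM⁻¹·s⁻¹

kcat = Vmax/[E]total = 7.64/2.35 = 3.25 s⁻¹.
kcat/Km = 3.25/29.8 = 0.109 nM⁻¹·s⁻¹.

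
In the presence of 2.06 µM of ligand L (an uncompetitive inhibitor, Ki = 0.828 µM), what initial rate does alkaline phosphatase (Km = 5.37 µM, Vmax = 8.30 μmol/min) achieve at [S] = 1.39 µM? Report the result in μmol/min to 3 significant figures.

With α = 1 + [I]/Ki = 1 + 2.06/0.828 = 3.488, the uncompetitive rate law is v = (Vmax/α)·[S] / (Km/α + [S]).
v = (8.30/3.488)×1.39 / (5.37/3.488 + 1.39) = 3.308/2.930 = 1.13 μmol/min.

1.13 μmol/min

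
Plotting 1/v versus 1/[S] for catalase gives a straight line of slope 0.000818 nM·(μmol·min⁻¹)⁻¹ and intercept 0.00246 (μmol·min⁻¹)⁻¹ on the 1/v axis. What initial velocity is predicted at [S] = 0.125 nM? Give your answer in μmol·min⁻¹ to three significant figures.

111 μmol·min⁻¹

The y-intercept is 1/Vmax, so Vmax = 1/0.00246 = 407 μmol·min⁻¹.
The slope is Km/Vmax, so Km = 0.000818 × 407 = 0.333 nM.
Then v = 407 × 0.125/(0.333 + 0.125) = 111 μmol·min⁻¹.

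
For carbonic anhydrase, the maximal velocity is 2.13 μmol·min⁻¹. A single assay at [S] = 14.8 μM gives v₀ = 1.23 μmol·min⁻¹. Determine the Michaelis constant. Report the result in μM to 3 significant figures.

10.8 μM

v/Vmax = 1.23/2.13 = 0.5775 = [S]/(Km+[S]).
So Km + [S] = [S]/0.5775 = 25.63 μM, giving Km = 25.63 − 14.8 = 10.8 μM.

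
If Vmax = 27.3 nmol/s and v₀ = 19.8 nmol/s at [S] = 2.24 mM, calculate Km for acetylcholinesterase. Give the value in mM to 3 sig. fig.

0.848 mM

v/Vmax = 19.8/27.3 = 0.7253 = [S]/(Km+[S]).
So Km + [S] = [S]/0.7253 = 3.088 mM, giving Km = 3.088 − 2.24 = 0.848 mM.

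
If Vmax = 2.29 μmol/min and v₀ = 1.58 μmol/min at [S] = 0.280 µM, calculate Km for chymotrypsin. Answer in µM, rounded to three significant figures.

v/Vmax = 1.58/2.29 = 0.6900 = [S]/(Km+[S]).
So Km + [S] = [S]/0.6900 = 0.4058 µM, giving Km = 0.4058 − 0.280 = 0.126 µM.

0.126 µM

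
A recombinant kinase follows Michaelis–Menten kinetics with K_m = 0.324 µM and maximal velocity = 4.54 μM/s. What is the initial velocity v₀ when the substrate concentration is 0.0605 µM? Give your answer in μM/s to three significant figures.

[S]/(Km+[S]) = 0.0605/0.3845 = 0.1573, the fractional saturation.
v = 0.1573 × Vmax = 0.1573 × 4.54 = 0.714 μM/s.

0.714 μM/s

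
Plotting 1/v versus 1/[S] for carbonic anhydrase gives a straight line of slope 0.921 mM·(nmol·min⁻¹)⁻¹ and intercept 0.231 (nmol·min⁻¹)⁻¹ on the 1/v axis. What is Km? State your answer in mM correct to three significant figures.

3.99 mM

y-intercept = 1/Vmax ⇒ Vmax = 4.33 nmol·min⁻¹; slope = Km/Vmax ⇒ Km = slope × Vmax.
Km = 0.921 × 4.33 = 3.99 mM.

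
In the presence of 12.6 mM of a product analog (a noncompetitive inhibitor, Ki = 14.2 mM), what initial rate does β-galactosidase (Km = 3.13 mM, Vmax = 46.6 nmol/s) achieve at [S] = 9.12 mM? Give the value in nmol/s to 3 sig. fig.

α = 1 + [I]/Ki = 1 + 12.6/14.2 = 1.887.
For a noncompetitive inhibitor, Vmax is reduced to Vmax/α while Km is unchanged: Km,app = 3.13 mM, Vmax,app = 24.7 nmol/s.
v = Vmax,app·[S]/(Km,app + [S]) = 24.7 × 9.12/(3.13 + 9.12) = 18.4 nmol/s.

18.4 nmol/s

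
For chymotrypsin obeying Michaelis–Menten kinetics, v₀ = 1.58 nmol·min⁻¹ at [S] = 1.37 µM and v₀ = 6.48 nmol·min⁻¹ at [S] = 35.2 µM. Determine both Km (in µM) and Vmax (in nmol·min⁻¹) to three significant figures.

Km = 5.06 µM; Vmax = 7.41 nmol·min⁻¹

In reciprocal form, 1/v = (Km/Vmax)·(1/[S]) + 1/Vmax. The two points give (1/[S], 1/v) = (0.7299, 0.6329) and (0.02841, 0.1543).
Slope = (0.6329 − 0.1543)/(0.7299 − 0.02841) = 0.6822; intercept = 0.6329 − 0.6822×0.7299 = 0.1349.
Vmax = 1/intercept = 7.41 nmol·min⁻¹; Km = slope × Vmax = 0.6822 × 7.41 = 5.06 µM.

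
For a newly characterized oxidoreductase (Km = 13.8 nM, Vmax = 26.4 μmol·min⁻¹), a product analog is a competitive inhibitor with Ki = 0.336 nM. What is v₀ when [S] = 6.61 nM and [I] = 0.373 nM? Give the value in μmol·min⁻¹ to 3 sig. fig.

With α = 1 + [I]/Ki = 1 + 0.373/0.336 = 2.110, the competitive rate law is v = Vmax[S] / (αKm + [S]).
v = 26.4×6.61 / (2.110×13.8 + 6.61) = 174.5/35.73 = 4.88 μmol·min⁻¹.

4.88 μmol·min⁻¹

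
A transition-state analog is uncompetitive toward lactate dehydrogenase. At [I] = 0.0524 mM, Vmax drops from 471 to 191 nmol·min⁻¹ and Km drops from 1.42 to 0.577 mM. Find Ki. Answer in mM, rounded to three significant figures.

Uncompetitive: Vmax,app = Vmax/α (and Km,app = Km/α) with α = 1 + [I]/Ki.
α = Vmax/Vmax,app = 471/191 = 2.466.
Ki = [I]/(α − 1) = 0.0524/1.466 = 0.0357 mM.

0.0357 mM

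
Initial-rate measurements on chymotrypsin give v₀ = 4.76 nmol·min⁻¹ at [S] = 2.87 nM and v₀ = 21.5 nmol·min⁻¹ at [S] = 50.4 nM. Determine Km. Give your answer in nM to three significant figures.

From v = Vmax[S]/(Km+[S]), each point gives Vmax = v(Km+[S])/[S].
Equating: 4.76(Km+2.87)/2.87 = 21.5(Km+50.4)/50.4.
1.659·Km + 4.76 = 0.4266·Km + 21.5, so (1.659 − 0.4266)·Km = 21.5 − 4.76.
Km = 16.74/1.232 = 13.6 nM; then Vmax = 4.76(13.6+2.87)/2.87 = 27.3 nmol·min⁻¹.

13.6 nM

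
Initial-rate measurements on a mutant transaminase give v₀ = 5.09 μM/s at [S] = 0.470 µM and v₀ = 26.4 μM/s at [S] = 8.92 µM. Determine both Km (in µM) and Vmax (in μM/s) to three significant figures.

From v = Vmax[S]/(Km+[S]), each point gives Vmax = v(Km+[S])/[S].
Equating: 5.09(Km+0.470)/0.470 = 26.4(Km+8.92)/8.92.
10.83·Km + 5.09 = 2.960·Km + 26.4, so (10.83 − 2.960)·Km = 26.4 − 5.09.
Km = 21.31/7.870 = 2.71 µM; then Vmax = 5.09(2.71+0.470)/0.470 = 34.4 μM/s.

Km = 2.71 µM; Vmax = 34.4 μM/s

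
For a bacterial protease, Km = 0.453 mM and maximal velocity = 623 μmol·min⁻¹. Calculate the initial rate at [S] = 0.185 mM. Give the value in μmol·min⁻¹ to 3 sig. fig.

181 μmol·min⁻¹

v = Vmax·[S]/(Km + [S]) = 623 × 0.185 / (0.453 + 0.185)
  = 115.3 / 0.6380 = 181 μmol·min⁻¹.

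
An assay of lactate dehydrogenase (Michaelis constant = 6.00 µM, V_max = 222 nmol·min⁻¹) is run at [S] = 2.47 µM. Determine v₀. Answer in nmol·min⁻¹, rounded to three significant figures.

v = Vmax·[S]/(Km + [S]) = 222 × 2.47 / (6.00 + 2.47)
  = 548.3 / 8.470 = 64.7 nmol·min⁻¹.

64.7 nmol·min⁻¹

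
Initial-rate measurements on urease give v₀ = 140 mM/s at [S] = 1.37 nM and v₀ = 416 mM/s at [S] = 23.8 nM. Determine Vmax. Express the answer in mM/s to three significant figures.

473 mM/s

From v = Vmax[S]/(Km+[S]), each point gives Vmax = v(Km+[S])/[S].
Equating: 140(Km+1.37)/1.37 = 416(Km+23.8)/23.8.
102.2·Km + 140 = 17.48·Km + 416, so (102.2 − 17.48)·Km = 416 − 140.
Km = 276.0/84.71 = 3.26 nM; then Vmax = 140(3.26+1.37)/1.37 = 473 mM/s.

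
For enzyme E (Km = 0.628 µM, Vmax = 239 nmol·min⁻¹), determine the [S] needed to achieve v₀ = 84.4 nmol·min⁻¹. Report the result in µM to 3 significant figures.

The required fractional saturation is v/Vmax = 84.4/239 = 0.3531.
Then [S]/(Km+[S]) = 0.3531 ⇒ [S] = 0.628 × 0.3531/(1 − 0.3531) = 0.343 µM.

0.343 µM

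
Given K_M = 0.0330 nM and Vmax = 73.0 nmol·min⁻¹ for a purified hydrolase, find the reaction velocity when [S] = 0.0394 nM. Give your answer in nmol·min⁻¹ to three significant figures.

v = Vmax·[S]/(Km + [S]) = 73.0 × 0.0394 / (0.0330 + 0.0394)
  = 2.876 / 0.07240 = 39.7 nmol·min⁻¹.

39.7 nmol·min⁻¹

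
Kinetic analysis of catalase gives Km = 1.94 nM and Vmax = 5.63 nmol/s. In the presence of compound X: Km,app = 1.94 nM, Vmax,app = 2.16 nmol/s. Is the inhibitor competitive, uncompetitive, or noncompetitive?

noncompetitive

Vmax decreases (5.63 → 2.16 nmol/s) while Km is unchanged — pure noncompetitive inhibition.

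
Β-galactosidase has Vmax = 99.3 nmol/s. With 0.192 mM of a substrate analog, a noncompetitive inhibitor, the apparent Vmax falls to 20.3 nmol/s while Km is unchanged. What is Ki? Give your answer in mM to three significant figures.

Noncompetitive: Vmax,app = Vmax/α with α = 1 + [I]/Ki.
α = Vmax/Vmax,app = 99.3/20.3 = 4.892.
Since α = 1 + [I]/Ki, [I]/Ki = 4.892 − 1 = 3.892 and Ki = 0.192/3.892 = 0.0493 mM.

0.0493 mM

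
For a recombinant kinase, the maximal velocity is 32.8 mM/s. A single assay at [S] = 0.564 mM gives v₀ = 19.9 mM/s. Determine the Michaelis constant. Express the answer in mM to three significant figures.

0.366 mM

v/Vmax = 19.9/32.8 = 0.6067 = [S]/(Km+[S]).
So Km + [S] = [S]/0.6067 = 0.9296 mM, giving Km = 0.9296 − 0.564 = 0.366 mM.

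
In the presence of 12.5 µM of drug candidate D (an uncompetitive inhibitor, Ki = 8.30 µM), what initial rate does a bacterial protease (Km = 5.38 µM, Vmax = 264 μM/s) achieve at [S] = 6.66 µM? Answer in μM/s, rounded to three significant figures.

79.7 μM/s

α = 1 + [I]/Ki = 1 + 12.5/8.30 = 2.506.
For an uncompetitive inhibitor, both parameters are divided by α, giving Vmax/α and Km/α: Km,app = 2.15 µM, Vmax,app = 105 μM/s.
v = Vmax,app·[S]/(Km,app + [S]) = 105 × 6.66/(2.15 + 6.66) = 79.7 μM/s.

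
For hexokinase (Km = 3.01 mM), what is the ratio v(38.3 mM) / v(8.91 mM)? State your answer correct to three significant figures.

1.24

The fractional saturations are [S]/(Km+[S]) = 8.91/11.92 = 0.7475 and 38.3/41.31 = 0.9271.
v₂/v₁ is just their ratio: 0.9271/0.7475 = 1.24.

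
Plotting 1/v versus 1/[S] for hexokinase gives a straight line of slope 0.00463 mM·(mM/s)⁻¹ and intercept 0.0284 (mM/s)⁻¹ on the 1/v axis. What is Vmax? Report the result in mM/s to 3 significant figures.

35.2 mM/s

The y-intercept of a Lineweaver–Burk plot equals 1/Vmax, so Vmax = 1/0.0284 = 35.2 mM/s.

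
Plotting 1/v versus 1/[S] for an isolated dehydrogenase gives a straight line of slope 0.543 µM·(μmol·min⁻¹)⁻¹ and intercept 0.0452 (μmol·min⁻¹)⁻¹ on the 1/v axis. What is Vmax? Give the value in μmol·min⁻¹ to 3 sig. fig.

22.1 μmol·min⁻¹

The y-intercept of a Lineweaver–Burk plot equals 1/Vmax, so Vmax = 1/0.0452 = 22.1 μmol·min⁻¹.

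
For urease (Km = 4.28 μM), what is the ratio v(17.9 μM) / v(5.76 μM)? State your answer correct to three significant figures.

The fractional saturations are [S]/(Km+[S]) = 5.76/10.04 = 0.5737 and 17.9/22.18 = 0.8070.
v₂/v₁ is just their ratio: 0.8070/0.5737 = 1.41.

1.41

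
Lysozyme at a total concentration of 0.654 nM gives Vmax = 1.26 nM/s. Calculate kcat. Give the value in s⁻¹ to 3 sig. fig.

kcat = Vmax/[E]total = 1.26 nM/s / 0.654 nM = 1.93 s⁻¹.

1.93 s⁻¹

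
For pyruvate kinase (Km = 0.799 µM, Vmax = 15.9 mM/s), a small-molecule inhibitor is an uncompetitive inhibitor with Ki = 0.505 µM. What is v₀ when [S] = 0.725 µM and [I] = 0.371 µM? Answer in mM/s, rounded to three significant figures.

α = 1 + [I]/Ki = 1 + 0.371/0.505 = 1.735.
For an uncompetitive inhibitor, both parameters are divided by α, giving Vmax/α and Km/α: Km,app = 0.461 µM, Vmax,app = 9.17 mM/s.
v = Vmax,app·[S]/(Km,app + [S]) = 9.17 × 0.725/(0.461 + 0.725) = 5.61 mM/s.

5.61 mM/s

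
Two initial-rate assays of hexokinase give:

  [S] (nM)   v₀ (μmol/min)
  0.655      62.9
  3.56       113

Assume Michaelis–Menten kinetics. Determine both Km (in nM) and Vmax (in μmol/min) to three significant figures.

Km = 0.779 nM; Vmax = 138 μmol/min

From v = Vmax[S]/(Km+[S]), each point gives Vmax = v(Km+[S])/[S].
Equating: 62.9(Km+0.655)/0.655 = 113(Km+3.56)/3.56.
96.03·Km + 62.9 = 31.74·Km + 113, so (96.03 − 31.74)·Km = 113 − 62.9.
Km = 50.10/64.29 = 0.779 nM; then Vmax = 62.9(0.779+0.655)/0.655 = 138 μmol/min.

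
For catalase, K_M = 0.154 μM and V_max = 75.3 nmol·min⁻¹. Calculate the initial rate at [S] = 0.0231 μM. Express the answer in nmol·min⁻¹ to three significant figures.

[S]/(Km+[S]) = 0.0231/0.1771 = 0.1304, the fractional saturation.
v = 0.1304 × Vmax = 0.1304 × 75.3 = 9.82 nmol·min⁻¹.

9.82 nmol·min⁻¹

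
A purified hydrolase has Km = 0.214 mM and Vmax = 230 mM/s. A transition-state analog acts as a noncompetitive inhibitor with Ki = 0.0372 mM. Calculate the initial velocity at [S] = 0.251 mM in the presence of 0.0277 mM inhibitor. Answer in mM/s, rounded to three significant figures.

With α = 1 + [I]/Ki = 1 + 0.0277/0.0372 = 1.745, the noncompetitive rate law is v = (Vmax/α)·[S] / (Km + [S]).
v = (230/1.745)×0.251 / (0.214 + 0.251) = 33.09/0.4650 = 71.2 mM/s.

71.2 mM/s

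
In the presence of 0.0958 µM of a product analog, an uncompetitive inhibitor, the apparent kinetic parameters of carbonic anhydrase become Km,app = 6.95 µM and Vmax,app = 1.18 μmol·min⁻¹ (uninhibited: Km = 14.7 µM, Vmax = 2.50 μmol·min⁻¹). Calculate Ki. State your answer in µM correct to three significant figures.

Uncompetitive: Vmax,app = Vmax/α (and Km,app = Km/α) with α = 1 + [I]/Ki.
α = Vmax/Vmax,app = 2.50/1.18 = 2.119.
Ki = [I]/(α − 1) = 0.0958/1.119 = 0.0856 µM.

0.0856 µM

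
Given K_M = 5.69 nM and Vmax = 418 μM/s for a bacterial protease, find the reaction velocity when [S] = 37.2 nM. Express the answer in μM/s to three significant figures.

363 μM/s

[S]/(Km+[S]) = 37.2/42.89 = 0.8673, the fractional saturation.
v = 0.8673 × Vmax = 0.8673 × 418 = 363 μM/s.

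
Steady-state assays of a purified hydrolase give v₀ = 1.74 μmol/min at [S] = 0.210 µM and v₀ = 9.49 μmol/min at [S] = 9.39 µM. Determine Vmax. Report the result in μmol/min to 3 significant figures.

In reciprocal form, 1/v = (Km/Vmax)·(1/[S]) + 1/Vmax. The two points give (1/[S], 1/v) = (4.762, 0.5747) and (0.1065, 0.1054).
Slope = (0.5747 − 0.1054)/(4.762 − 0.1065) = 0.1008; intercept = 0.5747 − 0.1008×4.762 = 0.09464.
Vmax = 1/intercept = 10.6 μmol/min; Km = slope × Vmax = 0.1008 × 10.6 = 1.07 µM.

10.6 μmol/min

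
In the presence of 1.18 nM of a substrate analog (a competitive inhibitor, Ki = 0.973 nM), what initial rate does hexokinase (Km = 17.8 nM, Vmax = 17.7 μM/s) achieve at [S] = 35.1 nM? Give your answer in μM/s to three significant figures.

With α = 1 + [I]/Ki = 1 + 1.18/0.973 = 2.213, the competitive rate law is v = Vmax[S] / (αKm + [S]).
v = 17.7×35.1 / (2.213×17.8 + 35.1) = 621.3/74.49 = 8.34 μM/s.

8.34 μM/s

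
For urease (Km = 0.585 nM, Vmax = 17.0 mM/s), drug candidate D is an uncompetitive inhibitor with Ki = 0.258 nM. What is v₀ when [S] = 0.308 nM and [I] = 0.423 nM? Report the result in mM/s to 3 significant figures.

3.75 mM/s

With α = 1 + [I]/Ki = 1 + 0.423/0.258 = 2.640, the uncompetitive rate law is v = (Vmax/α)·[S] / (Km/α + [S]).
v = (17.0/2.640)×0.308 / (0.585/2.640 + 0.308) = 1.984/0.5296 = 3.75 mM/s.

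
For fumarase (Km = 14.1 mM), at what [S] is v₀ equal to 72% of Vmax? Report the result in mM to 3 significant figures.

v/Vmax = [S]/(Km+[S]) = 0.72, so [S] = Km·0.72/(1 − 0.72) = 14.1 × 2.571.
[S] = 36.3 mM.

36.3 mM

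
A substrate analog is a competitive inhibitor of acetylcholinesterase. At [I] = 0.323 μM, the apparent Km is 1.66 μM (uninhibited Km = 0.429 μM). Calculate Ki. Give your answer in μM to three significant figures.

0.113 μM

Competitive: Km,app = α·Km with α = 1 + [I]/Ki.
α = Km,app/Km = 1.66/0.429 = 3.869.
Ki = [I]/(α − 1) = 0.323/2.869 = 0.113 μM.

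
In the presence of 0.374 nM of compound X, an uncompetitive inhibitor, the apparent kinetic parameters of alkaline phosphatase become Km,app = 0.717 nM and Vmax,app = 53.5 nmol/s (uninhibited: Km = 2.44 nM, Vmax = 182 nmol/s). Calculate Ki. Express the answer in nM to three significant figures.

Uncompetitive: Vmax,app = Vmax/α (and Km,app = Km/α) with α = 1 + [I]/Ki.
α = Vmax/Vmax,app = 182/53.5 = 3.402.
Since α = 1 + [I]/Ki, [I]/Ki = 3.402 − 1 = 2.402 and Ki = 0.374/2.402 = 0.156 nM.

0.156 nM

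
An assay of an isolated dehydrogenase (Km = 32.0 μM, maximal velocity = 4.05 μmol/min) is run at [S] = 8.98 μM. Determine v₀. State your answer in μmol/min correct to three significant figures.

0.887 μmol/min

v = Vmax·[S]/(Km + [S]) = 4.05 × 8.98 / (32.0 + 8.98)
  = 36.37 / 40.98 = 0.887 μmol/min.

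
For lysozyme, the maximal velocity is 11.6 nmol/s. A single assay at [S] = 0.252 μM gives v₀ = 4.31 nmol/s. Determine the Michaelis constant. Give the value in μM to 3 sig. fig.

0.426 μM

v/Vmax = 4.31/11.6 = 0.3716 = [S]/(Km+[S]).
So Km + [S] = [S]/0.3716 = 0.6782 μM, giving Km = 0.6782 − 0.252 = 0.426 μM.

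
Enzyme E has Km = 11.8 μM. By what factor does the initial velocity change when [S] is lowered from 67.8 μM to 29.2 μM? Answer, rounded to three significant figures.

0.836

Since Vmax cancels, v₂/v₁ = [S]₂(Km+[S]₁) / [S]₁(Km+[S]₂).
= 29.2×(11.8+67.8) / (67.8×(11.8+29.2)) = 2324/2780 = 0.836.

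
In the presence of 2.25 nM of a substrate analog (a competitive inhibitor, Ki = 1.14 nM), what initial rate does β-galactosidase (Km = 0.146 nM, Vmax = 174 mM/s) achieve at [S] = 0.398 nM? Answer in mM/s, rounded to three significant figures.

With α = 1 + [I]/Ki = 1 + 2.25/1.14 = 2.974, the competitive rate law is v = Vmax[S] / (αKm + [S]).
v = 174×0.398 / (2.974×0.146 + 0.398) = 69.25/0.8322 = 83.2 mM/s.

83.2 mM/s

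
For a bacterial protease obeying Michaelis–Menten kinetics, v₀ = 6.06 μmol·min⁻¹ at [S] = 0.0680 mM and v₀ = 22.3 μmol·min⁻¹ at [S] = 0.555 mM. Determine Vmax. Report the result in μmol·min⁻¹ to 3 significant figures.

In reciprocal form, 1/v = (Km/Vmax)·(1/[S]) + 1/Vmax. The two points give (1/[S], 1/v) = (14.71, 0.1650) and (1.802, 0.04484).
Slope = (0.1650 − 0.04484)/(14.71 − 1.802) = 0.009313; intercept = 0.1650 − 0.009313×14.71 = 0.02806.
Vmax = 1/intercept = 35.6 μmol·min⁻¹; Km = slope × Vmax = 0.009313 × 35.6 = 0.332 mM.

35.6 μmol·min⁻¹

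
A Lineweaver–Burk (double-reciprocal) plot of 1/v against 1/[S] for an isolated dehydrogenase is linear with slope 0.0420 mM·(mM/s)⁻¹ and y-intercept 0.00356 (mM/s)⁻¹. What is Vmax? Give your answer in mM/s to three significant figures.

281 mM/s

The y-intercept of a Lineweaver–Burk plot equals 1/Vmax, so Vmax = 1/0.00356 = 281 mM/s.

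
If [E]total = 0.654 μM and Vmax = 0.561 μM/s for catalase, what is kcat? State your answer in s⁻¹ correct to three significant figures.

0.858 s⁻¹

kcat = Vmax/[E]total = 0.561 μM/s / 0.654 μM = 0.858 s⁻¹.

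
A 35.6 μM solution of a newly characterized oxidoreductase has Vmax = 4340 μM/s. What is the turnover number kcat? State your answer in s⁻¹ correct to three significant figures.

122 s⁻¹

kcat = Vmax/[E]total = 4340 μM/s / 35.6 μM = 122 s⁻¹.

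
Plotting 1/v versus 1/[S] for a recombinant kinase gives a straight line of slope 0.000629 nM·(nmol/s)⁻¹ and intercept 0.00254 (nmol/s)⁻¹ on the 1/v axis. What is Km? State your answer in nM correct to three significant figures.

y-intercept = 1/Vmax ⇒ Vmax = 394 nmol/s; slope = Km/Vmax ⇒ Km = slope × Vmax.
Km = 0.000629 × 394 = 0.248 nM.

0.248 nM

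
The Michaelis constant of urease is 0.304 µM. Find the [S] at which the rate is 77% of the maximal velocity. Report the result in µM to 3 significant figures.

1.02 µM

v/Vmax = [S]/(Km+[S]) = 0.77, so [S] = Km·0.77/(1 − 0.77) = 0.304 × 3.348.
[S] = 1.02 µM.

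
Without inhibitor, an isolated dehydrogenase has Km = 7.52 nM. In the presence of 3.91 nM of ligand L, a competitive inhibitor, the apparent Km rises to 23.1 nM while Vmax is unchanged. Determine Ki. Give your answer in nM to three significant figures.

1.89 nM

Competitive: Km,app = α·Km with α = 1 + [I]/Ki.
α = Km,app/Km = 23.1/7.52 = 3.072.
Ki = [I]/(α − 1) = 3.91/2.072 = 1.89 nM.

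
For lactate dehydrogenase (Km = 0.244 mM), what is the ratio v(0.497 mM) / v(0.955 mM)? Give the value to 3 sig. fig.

0.842

Since Vmax cancels, v₂/v₁ = [S]₂(Km+[S]₁) / [S]₁(Km+[S]₂).
= 0.497×(0.244+0.955) / (0.955×(0.244+0.497)) = 0.5959/0.7077 = 0.842.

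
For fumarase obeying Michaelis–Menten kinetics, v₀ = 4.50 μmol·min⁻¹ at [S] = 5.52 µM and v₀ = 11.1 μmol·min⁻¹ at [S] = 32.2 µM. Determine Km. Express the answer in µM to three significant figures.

14.0 µM

In reciprocal form, 1/v = (Km/Vmax)·(1/[S]) + 1/Vmax. The two points give (1/[S], 1/v) = (0.1812, 0.2222) and (0.03106, 0.09009).
Slope = (0.2222 − 0.09009)/(0.1812 − 0.03106) = 0.8803; intercept = 0.2222 − 0.8803×0.1812 = 0.06275.
Vmax = 1/intercept = 15.9 μmol·min⁻¹; Km = slope × Vmax = 0.8803 × 15.9 = 14.0 µM.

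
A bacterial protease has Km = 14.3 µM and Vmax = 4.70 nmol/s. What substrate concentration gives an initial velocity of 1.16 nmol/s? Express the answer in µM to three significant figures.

The required fractional saturation is v/Vmax = 1.16/4.70 = 0.2468.
Then [S]/(Km+[S]) = 0.2468 ⇒ [S] = 14.3 × 0.2468/(1 − 0.2468) = 4.69 µM.

4.69 µM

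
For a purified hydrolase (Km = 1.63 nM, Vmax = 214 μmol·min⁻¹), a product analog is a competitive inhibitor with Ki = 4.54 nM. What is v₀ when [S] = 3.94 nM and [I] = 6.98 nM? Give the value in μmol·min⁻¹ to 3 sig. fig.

With α = 1 + [I]/Ki = 1 + 6.98/4.54 = 2.537, the competitive rate law is v = Vmax[S] / (αKm + [S]).
v = 214×3.94 / (2.537×1.63 + 3.94) = 843.2/8.076 = 104 μmol·min⁻¹.

104 μmol·min⁻¹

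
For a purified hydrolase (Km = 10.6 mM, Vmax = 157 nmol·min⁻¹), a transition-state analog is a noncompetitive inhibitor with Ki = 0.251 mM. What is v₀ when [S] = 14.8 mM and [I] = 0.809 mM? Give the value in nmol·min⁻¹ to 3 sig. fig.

21.7 nmol·min⁻¹

α = 1 + [I]/Ki = 1 + 0.809/0.251 = 4.223.
For a noncompetitive inhibitor, Vmax is reduced to Vmax/α while Km is unchanged: Km,app = 10.6 mM, Vmax,app = 37.2 nmol·min⁻¹.
v = Vmax,app·[S]/(Km,app + [S]) = 37.2 × 14.8/(10.6 + 14.8) = 21.7 nmol·min⁻¹.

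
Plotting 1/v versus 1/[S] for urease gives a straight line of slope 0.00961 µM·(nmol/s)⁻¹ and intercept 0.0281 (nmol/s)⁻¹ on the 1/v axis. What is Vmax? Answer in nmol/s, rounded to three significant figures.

35.6 nmol/s

The y-intercept of a Lineweaver–Burk plot equals 1/Vmax, so Vmax = 1/0.0281 = 35.6 nmol/s.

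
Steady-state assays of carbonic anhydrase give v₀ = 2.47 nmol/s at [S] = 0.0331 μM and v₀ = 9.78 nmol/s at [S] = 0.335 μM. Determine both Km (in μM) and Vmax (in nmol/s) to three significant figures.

Km = 0.161 μM; Vmax = 14.5 nmol/s

In reciprocal form, 1/v = (Km/Vmax)·(1/[S]) + 1/Vmax. The two points give (1/[S], 1/v) = (30.21, 0.4049) and (2.985, 0.1022).
Slope = (0.4049 − 0.1022)/(30.21 − 2.985) = 0.01111; intercept = 0.4049 − 0.01111×30.21 = 0.06907.
Vmax = 1/intercept = 14.5 nmol/s; Km = slope × Vmax = 0.01111 × 14.5 = 0.161 μM.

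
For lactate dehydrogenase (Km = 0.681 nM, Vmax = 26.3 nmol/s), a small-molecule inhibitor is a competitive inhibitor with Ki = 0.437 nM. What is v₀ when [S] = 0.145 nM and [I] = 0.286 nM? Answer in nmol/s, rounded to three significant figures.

3.00 nmol/s

With α = 1 + [I]/Ki = 1 + 0.286/0.437 = 1.654, the competitive rate law is v = Vmax[S] / (αKm + [S]).
v = 26.3×0.145 / (1.654×0.681 + 0.145) = 3.814/1.272 = 3.00 nmol/s.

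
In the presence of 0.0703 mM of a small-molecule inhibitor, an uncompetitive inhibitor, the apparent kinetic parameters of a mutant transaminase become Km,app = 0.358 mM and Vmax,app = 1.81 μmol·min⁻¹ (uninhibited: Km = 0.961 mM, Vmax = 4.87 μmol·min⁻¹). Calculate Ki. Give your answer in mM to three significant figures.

Uncompetitive: Vmax,app = Vmax/α (and Km,app = Km/α) with α = 1 + [I]/Ki.
α = Vmax/Vmax,app = 4.87/1.81 = 2.691.
Ki = [I]/(α − 1) = 0.0703/1.691 = 0.0416 mM.

0.0416 mM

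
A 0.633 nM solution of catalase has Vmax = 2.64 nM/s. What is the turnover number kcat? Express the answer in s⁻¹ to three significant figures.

kcat = Vmax/[E]total = 2.64 nM/s / 0.633 nM = 4.17 s⁻¹.

4.17 s⁻¹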